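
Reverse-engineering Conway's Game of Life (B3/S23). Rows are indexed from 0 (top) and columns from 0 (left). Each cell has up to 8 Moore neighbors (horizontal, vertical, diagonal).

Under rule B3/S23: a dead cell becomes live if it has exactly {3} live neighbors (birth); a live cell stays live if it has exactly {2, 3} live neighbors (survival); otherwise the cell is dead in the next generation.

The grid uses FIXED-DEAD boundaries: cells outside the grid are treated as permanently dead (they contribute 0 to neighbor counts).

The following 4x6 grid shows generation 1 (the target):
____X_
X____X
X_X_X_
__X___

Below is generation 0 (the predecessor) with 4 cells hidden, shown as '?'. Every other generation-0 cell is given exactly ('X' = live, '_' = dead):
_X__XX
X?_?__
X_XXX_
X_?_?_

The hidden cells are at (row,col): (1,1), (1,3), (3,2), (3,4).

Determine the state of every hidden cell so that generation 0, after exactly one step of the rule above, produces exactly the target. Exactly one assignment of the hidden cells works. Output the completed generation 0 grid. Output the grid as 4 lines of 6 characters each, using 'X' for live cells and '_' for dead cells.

Answer: _X__XX
X__X__
X_XXX_
X_X___

Derivation:
Hidden generation-0 cells (in order): (1,1), (1,3), (3,2), (3,4).
A hidden cell only influences target cells in its own 3x3 neighborhood. Try each of the 2^4 = 16 assignments, step the completed generation 0 forward once under B3/S23, and compare with the target:
  (1,1)=_ (1,3)=_ (3,2)=_ (3,4)=_ -> step gives (0,4)='_' but target has 'X' -> reject
  (1,1)=_ (1,3)=_ (3,2)=_ (3,4)=X -> step gives (0,4)='_' but target has 'X' -> reject
  (1,1)=_ (1,3)=_ (3,2)=X (3,4)=_ -> step gives (0,4)='_' but target has 'X' -> reject
  (1,1)=_ (1,3)=_ (3,2)=X (3,4)=X -> step gives (0,4)='_' but target has 'X' -> reject
  (1,1)=_ (1,3)=X (3,2)=_ (3,4)=_ -> step gives (2,3)='X' but target has '_' -> reject
  (1,1)=_ (1,3)=X (3,2)=_ (3,4)=X -> step gives (3,1)='X' but target has '_' -> reject
  (1,1)=_ (1,3)=X (3,2)=X (3,4)=_ -> step reproduces the target at every cell -> ACCEPT
  (1,1)=_ (1,3)=X (3,2)=X (3,4)=X -> step gives (3,4)='X' but target has '_' -> reject
  (1,1)=X (1,3)=_ (3,2)=_ (3,4)=_ -> step gives (0,0)='X' but target has '_' -> reject
  (1,1)=X (1,3)=_ (3,2)=_ (3,4)=X -> step gives (0,0)='X' but target has '_' -> reject
  (1,1)=X (1,3)=_ (3,2)=X (3,4)=_ -> step gives (0,0)='X' but target has '_' -> reject
  (1,1)=X (1,3)=_ (3,2)=X (3,4)=X -> step gives (0,0)='X' but target has '_' -> reject
  (1,1)=X (1,3)=X (3,2)=_ (3,4)=_ -> step gives (0,0)='X' but target has '_' -> reject
  (1,1)=X (1,3)=X (3,2)=_ (3,4)=X -> step gives (0,0)='X' but target has '_' -> reject
  (1,1)=X (1,3)=X (3,2)=X (3,4)=_ -> step gives (0,0)='X' but target has '_' -> reject
  (1,1)=X (1,3)=X (3,2)=X (3,4)=X -> step gives (0,0)='X' but target has '_' -> reject
Unique solution: (1,1)=dead, (1,3)=live, (3,2)=live, (3,4)=dead.
Check: live-neighbor counts of every cell in the completed generation 0:
212221
244453
253421
142421
Applying B3/S23 to generation 0 with these counts gives:
____X_
X____X
X_X_X_
__X___
which matches the target exactly.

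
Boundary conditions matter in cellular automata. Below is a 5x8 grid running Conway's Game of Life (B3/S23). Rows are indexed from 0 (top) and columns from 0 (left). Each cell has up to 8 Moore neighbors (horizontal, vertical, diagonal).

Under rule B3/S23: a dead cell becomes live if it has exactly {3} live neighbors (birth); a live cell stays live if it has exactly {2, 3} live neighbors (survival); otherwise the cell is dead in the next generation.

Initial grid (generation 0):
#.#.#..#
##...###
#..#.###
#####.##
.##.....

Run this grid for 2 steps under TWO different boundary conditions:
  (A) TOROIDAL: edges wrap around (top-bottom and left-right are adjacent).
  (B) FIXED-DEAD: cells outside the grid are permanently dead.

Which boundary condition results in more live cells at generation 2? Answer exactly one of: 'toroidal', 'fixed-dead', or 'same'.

Under TOROIDAL boundary, generation 2:
..#..##.
........
..###...
...##...
......#.
Population = 9

Under FIXED-DEAD boundary, generation 2:
.#......
.####...
.####...
........
........
Population = 9

Comparison: toroidal=9, fixed-dead=9 -> same

Answer: same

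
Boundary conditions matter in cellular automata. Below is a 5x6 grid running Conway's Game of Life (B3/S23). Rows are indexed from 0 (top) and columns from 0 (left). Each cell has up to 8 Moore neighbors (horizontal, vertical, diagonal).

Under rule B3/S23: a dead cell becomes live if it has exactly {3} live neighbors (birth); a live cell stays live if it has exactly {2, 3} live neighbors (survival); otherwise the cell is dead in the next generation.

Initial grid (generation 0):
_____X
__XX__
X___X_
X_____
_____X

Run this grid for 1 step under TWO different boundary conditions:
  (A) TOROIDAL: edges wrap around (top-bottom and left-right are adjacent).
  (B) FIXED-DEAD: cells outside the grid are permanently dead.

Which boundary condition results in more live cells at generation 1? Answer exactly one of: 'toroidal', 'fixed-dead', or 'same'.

Under TOROIDAL boundary, generation 1:
____X_
___XXX
_X_X_X
X_____
X____X
Population = 10

Under FIXED-DEAD boundary, generation 1:
______
___XX_
_X_X__
______
______
Population = 4

Comparison: toroidal=10, fixed-dead=4 -> toroidal

Answer: toroidal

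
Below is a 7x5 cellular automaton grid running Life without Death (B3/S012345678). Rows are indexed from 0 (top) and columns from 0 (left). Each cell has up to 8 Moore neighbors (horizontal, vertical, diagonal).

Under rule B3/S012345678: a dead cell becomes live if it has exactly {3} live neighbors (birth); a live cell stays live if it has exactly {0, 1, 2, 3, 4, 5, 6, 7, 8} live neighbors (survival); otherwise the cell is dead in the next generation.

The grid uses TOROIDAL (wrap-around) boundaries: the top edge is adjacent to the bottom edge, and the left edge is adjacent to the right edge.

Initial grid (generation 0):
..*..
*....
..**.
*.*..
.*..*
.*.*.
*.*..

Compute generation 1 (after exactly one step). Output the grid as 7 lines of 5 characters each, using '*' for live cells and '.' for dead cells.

Answer: ..*..
****.
..***
*.*.*
.*.**
.*.**
*.**.

Derivation:
Simulating step by step:
Generation 0 (given above): 12 live cells
Generation 1: 20 live cells
(generation 1 grid is the final answer)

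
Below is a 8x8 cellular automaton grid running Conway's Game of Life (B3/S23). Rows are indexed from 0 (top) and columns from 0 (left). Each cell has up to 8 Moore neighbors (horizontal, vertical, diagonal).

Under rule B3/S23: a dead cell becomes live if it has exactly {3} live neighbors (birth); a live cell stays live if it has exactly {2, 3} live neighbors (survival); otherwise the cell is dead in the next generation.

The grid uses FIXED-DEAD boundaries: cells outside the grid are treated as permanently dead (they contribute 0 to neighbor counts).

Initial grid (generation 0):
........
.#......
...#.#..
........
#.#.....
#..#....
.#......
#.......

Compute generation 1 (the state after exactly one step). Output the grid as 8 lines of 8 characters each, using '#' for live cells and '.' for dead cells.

Answer: ........
........
........
........
.#......
#.#.....
##......
........

Derivation:
Simulating step by step:
Generation 0 (given above): 9 live cells
Generation 1: 5 live cells
(generation 1 grid is the final answer)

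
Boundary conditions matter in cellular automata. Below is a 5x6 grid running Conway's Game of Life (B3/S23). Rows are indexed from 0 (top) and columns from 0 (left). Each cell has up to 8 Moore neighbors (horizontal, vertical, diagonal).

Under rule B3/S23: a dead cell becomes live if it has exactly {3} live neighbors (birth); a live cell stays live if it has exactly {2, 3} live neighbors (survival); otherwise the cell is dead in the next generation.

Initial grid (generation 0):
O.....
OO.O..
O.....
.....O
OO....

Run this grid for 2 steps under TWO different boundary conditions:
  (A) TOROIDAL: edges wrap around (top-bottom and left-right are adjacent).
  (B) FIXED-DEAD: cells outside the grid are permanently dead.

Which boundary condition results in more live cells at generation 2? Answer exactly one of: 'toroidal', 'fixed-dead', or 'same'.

Answer: toroidal

Derivation:
Under TOROIDAL boundary, generation 2:
..O.O.
..O.O.
..O.O.
..O.O.
.OO.OO
Population = 12

Under FIXED-DEAD boundary, generation 2:
OO....
..O...
..O...
OO....
......
Population = 6

Comparison: toroidal=12, fixed-dead=6 -> toroidal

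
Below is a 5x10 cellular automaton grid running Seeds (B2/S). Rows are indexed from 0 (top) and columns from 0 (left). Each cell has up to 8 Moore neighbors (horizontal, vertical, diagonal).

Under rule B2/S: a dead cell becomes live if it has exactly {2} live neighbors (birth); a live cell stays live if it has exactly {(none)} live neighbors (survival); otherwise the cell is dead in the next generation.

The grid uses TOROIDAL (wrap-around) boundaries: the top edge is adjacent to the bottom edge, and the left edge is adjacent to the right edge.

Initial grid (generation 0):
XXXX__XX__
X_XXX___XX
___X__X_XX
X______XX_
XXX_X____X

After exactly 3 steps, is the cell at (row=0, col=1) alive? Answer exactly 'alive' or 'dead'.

Answer: dead

Derivation:
Simulating step by step:
Generation 0 (given above): 24 live cells
Generation 1: 5 live cells
__________
__________
_____X____
____XXX___
_____X____
Generation 2: 0 live cells
__________
__________
__________
__________
__________
Generation 3: 0 live cells
__________
__________
__________
__________
__________

Cell (0,1) at generation 3: 0 -> dead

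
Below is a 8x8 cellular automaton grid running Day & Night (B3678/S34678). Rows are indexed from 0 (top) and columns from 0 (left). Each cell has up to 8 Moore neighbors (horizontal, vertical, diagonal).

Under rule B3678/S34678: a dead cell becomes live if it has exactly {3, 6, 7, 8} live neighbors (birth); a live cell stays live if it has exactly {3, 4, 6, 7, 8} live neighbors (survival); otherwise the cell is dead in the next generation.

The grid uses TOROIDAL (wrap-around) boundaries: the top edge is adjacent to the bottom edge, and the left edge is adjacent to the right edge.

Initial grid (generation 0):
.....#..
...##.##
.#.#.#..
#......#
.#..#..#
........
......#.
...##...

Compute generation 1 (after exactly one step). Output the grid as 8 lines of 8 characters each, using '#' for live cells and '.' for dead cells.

Simulating step by step:
Generation 0 (given above): 16 live cells
Generation 1: 12 live cells
(generation 1 grid is the final answer)

Answer: .....##.
..#.#.#.
..#.....
###.#.#.
........
........
........
.....#..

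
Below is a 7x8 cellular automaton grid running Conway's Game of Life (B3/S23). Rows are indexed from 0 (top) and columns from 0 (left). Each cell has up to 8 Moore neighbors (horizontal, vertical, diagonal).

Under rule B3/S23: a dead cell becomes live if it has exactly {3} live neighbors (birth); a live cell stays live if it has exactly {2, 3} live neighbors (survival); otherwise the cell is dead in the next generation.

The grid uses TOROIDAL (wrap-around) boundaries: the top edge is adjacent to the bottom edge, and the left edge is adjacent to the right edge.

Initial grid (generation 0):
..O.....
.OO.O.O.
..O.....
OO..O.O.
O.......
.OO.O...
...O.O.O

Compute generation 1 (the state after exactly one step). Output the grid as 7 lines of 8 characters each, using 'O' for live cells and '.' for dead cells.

Simulating step by step:
Generation 0 (given above): 17 live cells
Generation 1: 26 live cells
(generation 1 grid is the final answer)

Answer: .OO.OOO.
.OO.....
O.O....O
OO.....O
O.OO.O.O
OOOOO...
.O.OO...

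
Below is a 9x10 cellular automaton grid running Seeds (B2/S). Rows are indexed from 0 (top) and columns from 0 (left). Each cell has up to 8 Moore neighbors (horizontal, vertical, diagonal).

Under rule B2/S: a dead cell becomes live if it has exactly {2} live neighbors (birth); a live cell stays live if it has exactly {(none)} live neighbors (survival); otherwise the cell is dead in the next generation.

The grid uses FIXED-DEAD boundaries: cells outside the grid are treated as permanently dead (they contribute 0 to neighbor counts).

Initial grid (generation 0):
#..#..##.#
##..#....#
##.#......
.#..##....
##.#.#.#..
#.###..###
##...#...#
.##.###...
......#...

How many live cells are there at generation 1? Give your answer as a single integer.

Simulating step by step:
Generation 0 (given above): 37 live cells
Generation 1: 14 live cells
..#.##....
.....###..
..........
..........
.........#
..........
..........
...#...#..
.####..#..
Population at generation 1: 14

Answer: 14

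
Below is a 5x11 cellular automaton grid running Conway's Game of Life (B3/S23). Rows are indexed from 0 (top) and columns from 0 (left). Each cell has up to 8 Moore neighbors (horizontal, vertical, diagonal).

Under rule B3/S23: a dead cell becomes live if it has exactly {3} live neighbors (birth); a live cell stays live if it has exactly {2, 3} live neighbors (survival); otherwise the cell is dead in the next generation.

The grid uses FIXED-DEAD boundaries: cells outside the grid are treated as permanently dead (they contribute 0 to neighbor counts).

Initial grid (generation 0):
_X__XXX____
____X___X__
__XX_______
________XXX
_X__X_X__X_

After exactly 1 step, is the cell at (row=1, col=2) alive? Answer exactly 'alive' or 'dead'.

Simulating step by step:
Generation 0 (given above): 15 live cells
Generation 1: 14 live cells
____XX_____
__X_X______
___X____X__
__XX____XXX
________XXX

Cell (1,2) at generation 1: 1 -> alive

Answer: alive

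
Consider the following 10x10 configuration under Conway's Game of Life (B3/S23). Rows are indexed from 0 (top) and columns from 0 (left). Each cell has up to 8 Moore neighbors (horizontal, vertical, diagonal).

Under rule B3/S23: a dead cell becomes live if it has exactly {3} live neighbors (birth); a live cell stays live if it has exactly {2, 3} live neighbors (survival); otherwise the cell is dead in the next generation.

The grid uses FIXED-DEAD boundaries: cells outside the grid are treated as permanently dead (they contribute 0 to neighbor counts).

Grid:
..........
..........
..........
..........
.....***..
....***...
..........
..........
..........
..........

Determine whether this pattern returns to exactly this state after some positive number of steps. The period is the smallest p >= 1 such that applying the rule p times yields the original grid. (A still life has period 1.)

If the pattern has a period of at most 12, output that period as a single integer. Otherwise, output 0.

Answer: 2

Derivation:
Simulating and comparing each generation to the original:
Gen 0 (original, given above): 6 live cells
Gen 1: 6 live cells, differs from original
Gen 2: 6 live cells, MATCHES original -> period = 2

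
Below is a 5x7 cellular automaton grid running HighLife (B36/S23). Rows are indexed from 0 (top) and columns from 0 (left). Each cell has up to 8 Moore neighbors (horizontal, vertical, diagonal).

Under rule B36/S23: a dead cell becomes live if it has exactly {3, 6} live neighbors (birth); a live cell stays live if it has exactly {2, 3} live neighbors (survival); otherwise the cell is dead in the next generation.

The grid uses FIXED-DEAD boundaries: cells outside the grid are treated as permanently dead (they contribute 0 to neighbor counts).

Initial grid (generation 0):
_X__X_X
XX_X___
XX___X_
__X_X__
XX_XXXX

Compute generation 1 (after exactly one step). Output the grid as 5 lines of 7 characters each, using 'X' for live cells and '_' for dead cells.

Simulating step by step:
Generation 0 (given above): 17 live cells
Generation 1: 15 live cells
(generation 1 grid is the final answer)

Answer: XXX____
____XX_
X__XX__
__X___X
_XXXXX_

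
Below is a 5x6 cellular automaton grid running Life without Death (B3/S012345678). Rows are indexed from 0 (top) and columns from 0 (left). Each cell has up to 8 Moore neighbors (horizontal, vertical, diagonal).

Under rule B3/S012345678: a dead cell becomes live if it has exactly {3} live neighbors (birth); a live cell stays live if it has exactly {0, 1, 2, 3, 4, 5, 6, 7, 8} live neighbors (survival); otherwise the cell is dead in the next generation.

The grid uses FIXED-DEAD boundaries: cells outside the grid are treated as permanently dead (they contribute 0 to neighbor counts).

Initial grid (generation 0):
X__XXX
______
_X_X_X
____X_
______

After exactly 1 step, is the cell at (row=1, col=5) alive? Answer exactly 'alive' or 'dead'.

Simulating step by step:
Generation 0 (given above): 8 live cells
Generation 1: 12 live cells
X__XXX
__XX_X
_X_XXX
____X_
______

Cell (1,5) at generation 1: 1 -> alive

Answer: alive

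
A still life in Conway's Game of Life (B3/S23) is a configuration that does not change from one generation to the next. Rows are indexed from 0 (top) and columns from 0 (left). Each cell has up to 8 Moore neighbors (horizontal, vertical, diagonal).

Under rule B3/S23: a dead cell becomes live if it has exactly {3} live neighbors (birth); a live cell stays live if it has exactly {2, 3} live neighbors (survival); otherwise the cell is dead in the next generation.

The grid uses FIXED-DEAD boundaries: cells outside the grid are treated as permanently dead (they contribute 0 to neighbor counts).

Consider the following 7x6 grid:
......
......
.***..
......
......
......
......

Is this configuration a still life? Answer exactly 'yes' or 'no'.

Answer: no

Derivation:
Compute generation 1 and compare to generation 0 (given above):
Generation 1:
......
..*...
..*...
..*...
......
......
......
Cell (1,2) differs: gen0=0 vs gen1=1 -> NOT a still life.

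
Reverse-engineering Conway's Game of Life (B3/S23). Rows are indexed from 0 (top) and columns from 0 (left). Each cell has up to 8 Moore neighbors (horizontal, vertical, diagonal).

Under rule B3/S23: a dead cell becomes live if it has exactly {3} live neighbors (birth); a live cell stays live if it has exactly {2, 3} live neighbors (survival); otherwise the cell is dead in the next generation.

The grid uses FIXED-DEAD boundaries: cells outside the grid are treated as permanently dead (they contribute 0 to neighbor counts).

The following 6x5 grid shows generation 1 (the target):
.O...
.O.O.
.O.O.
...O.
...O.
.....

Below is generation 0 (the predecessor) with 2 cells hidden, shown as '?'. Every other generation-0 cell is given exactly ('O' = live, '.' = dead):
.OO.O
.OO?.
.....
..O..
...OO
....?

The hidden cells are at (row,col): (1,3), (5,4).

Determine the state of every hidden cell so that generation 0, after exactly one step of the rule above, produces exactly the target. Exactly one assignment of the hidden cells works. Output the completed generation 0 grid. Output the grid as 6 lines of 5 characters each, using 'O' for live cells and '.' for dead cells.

Answer: .OO.O
.OOO.
.....
..O..
...OO
.....

Derivation:
Hidden generation-0 cells (in order): (1,3), (5,4).
A hidden cell only influences target cells in its own 3x3 neighborhood. Try each of the 2^2 = 4 assignments, step the completed generation 0 forward once under B3/S23, and compare with the target:
  (1,3)=. (5,4)=. -> step gives (0,2)='O' but target has '.' -> reject
  (1,3)=. (5,4)=O -> step gives (0,2)='O' but target has '.' -> reject
  (1,3)=O (5,4)=. -> step reproduces the target at every cell -> ACCEPT
  (1,3)=O (5,4)=O -> step gives (4,4)='O' but target has '.' -> reject
Unique solution: (1,3)=live, (5,4)=dead.
Check: live-neighbor counts of every cell in the completed generation 0:
23441
23432
13431
01132
01221
00122
Applying B3/S23 to generation 0 with these counts gives:
.O...
.O.O.
.O.O.
...O.
...O.
.....
which matches the target exactly.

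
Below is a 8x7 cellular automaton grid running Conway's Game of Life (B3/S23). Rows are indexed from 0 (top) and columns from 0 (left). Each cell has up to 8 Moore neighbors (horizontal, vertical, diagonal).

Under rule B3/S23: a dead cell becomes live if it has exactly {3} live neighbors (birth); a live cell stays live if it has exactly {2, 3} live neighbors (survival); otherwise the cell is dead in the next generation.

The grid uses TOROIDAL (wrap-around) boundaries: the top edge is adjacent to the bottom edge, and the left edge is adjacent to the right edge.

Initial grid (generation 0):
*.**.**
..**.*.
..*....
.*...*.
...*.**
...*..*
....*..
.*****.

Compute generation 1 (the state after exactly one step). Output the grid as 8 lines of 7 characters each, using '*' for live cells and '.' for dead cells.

Answer: *......
.....*.
.****..
..*.***
*.*..**
...*..*
.......
**.....

Derivation:
Simulating step by step:
Generation 0 (given above): 22 live cells
Generation 1: 18 live cells
(generation 1 grid is the final answer)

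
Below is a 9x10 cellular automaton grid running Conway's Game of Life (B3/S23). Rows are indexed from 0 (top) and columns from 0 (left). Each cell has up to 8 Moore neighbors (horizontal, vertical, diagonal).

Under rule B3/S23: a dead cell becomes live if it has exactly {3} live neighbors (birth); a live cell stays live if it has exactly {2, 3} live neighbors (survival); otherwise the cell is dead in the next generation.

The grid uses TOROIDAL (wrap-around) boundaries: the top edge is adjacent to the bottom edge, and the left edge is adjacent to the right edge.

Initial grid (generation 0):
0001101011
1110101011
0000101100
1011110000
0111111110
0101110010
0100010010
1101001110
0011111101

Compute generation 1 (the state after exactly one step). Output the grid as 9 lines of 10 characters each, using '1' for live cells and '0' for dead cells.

Simulating step by step:
Generation 0 (given above): 49 live cells
Generation 1: 25 live cells
(generation 1 grid is the final answer)

Answer: 0000000000
1110101000
0000001110
0000000010
1000000111
1100000011
0101010010
1101000000
0100000000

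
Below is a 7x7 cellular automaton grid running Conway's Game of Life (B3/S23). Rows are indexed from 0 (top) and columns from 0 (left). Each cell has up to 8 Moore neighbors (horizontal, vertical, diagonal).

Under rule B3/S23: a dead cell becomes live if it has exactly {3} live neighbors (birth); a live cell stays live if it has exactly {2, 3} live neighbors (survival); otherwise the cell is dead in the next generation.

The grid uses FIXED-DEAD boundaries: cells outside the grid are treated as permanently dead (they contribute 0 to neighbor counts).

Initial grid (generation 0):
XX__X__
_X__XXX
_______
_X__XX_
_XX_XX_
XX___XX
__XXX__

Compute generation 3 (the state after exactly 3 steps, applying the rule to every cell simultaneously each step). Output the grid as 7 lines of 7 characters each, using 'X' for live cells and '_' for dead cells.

Answer: XX__XX_
____X_X
X_____X
____XXX
_____XX
__XX_XX
__XXXX_

Derivation:
Simulating step by step:
Generation 0 (given above): 21 live cells
Generation 1: 22 live cells
XX__X__
XX__XX_
______X
_XXXXX_
__XX___
X_____X
_XXXXX_
Generation 2: 20 live cells
XX__XX_
XX__XX_
X_____X
_X__XX_
_____X_
_____X_
_XXXXX_
Generation 3: 21 live cells
(generation 3 grid is the final answer)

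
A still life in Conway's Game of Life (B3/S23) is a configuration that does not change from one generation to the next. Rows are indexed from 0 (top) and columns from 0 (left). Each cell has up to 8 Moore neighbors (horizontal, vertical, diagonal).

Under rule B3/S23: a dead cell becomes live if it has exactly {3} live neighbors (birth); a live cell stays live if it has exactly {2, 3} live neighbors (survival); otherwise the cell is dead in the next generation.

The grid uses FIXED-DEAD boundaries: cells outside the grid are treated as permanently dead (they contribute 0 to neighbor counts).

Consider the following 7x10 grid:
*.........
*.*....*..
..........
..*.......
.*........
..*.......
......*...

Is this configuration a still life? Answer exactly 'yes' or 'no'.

Compute generation 1 and compare to generation 0 (given above):
Generation 1:
.*........
.*........
.*........
..........
.**.......
..........
..........
Cell (0,0) differs: gen0=1 vs gen1=0 -> NOT a still life.

Answer: no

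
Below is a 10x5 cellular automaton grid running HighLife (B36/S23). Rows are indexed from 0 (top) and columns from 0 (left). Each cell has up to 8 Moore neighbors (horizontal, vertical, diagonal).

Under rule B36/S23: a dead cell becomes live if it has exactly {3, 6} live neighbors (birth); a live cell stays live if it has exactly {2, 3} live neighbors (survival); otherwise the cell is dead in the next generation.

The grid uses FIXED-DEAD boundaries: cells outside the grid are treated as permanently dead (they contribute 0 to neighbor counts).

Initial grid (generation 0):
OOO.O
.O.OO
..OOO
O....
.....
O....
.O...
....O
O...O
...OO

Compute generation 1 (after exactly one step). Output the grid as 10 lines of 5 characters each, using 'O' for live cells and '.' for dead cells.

Simulating step by step:
Generation 0 (given above): 18 live cells
Generation 1: 13 live cells
(generation 1 grid is the final answer)

Answer: OOO.O
O.O..
.OO.O
...O.
.....
.....
.....
.....
....O
...OO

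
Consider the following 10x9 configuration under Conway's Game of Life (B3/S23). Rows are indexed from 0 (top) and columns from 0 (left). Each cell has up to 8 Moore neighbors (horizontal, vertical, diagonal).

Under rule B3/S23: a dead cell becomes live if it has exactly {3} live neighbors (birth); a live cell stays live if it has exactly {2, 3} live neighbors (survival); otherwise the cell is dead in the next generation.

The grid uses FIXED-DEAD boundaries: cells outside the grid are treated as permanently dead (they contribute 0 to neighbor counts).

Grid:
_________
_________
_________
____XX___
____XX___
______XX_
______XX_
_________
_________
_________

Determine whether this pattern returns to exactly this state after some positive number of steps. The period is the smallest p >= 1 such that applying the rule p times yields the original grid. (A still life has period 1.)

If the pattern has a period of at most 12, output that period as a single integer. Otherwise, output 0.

Simulating and comparing each generation to the original:
Gen 0 (original, given above): 8 live cells
Gen 1: 6 live cells, differs from original
Gen 2: 8 live cells, MATCHES original -> period = 2

Answer: 2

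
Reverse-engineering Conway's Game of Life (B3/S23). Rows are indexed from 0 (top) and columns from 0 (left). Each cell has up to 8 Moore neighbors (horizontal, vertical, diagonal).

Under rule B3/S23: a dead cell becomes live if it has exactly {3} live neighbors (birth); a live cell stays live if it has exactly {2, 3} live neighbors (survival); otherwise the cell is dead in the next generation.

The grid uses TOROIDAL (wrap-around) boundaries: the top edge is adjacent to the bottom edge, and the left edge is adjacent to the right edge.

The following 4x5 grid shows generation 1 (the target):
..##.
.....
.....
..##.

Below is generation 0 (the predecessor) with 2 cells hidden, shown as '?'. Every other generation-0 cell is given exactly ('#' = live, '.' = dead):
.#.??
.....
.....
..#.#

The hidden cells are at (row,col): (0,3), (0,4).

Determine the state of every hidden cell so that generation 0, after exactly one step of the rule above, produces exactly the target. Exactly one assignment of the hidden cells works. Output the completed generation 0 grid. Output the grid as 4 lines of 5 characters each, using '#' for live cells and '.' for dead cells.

Answer: .#.#.
.....
.....
..#.#

Derivation:
Hidden generation-0 cells (in order): (0,3), (0,4).
A hidden cell only influences target cells in its own 3x3 neighborhood. Try each of the 2^2 = 4 assignments, step the completed generation 0 forward once under B3/S23, and compare with the target:
  (0,3)=. (0,4)=. -> step gives (0,2)='.' but target has '#' -> reject
  (0,3)=. (0,4)=# -> step gives (0,0)='#' but target has '.' -> reject
  (0,3)=# (0,4)=. -> step reproduces the target at every cell -> ACCEPT
  (0,3)=# (0,4)=# -> step gives (0,0)='#' but target has '.' -> reject
Unique solution: (0,3)=live, (0,4)=dead.
Check: live-neighbor counts of every cell in the completed generation 0:
21322
11211
11121
22231
Applying B3/S23 to generation 0 with these counts gives:
..##.
.....
.....
..##.
which matches the target exactly.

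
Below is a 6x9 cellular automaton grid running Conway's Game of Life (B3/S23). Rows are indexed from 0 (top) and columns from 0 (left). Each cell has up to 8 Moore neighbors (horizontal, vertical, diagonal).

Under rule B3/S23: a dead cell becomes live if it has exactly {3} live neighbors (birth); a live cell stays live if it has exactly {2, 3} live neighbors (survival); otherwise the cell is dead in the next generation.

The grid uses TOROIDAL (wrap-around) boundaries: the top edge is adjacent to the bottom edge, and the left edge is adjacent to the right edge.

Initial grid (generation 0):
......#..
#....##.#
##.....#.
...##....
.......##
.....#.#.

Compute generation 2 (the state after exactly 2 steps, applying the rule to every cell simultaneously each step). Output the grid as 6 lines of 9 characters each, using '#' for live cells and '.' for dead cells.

Simulating step by step:
Generation 0 (given above): 14 live cells
Generation 1: 20 live cells
........#
##...##.#
##..####.
#......#.
....#.###
.......##
Generation 2: 11 live cells
(generation 2 grid is the final answer)

Answer: ......#..
.#..#....
....#....
##..#....
#.....#..
#.....#..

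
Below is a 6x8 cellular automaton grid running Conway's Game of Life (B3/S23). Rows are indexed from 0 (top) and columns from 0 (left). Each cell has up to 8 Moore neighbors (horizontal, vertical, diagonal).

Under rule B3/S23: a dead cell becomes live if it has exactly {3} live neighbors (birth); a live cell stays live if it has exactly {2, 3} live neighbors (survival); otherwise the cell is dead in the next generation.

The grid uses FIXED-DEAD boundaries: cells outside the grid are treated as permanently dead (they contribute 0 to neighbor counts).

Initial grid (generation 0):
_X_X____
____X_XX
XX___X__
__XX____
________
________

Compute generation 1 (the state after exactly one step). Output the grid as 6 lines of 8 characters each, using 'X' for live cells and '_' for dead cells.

Answer: ________
XXX_XXX_
_XXXXXX_
_XX_____
________
________

Derivation:
Simulating step by step:
Generation 0 (given above): 10 live cells
Generation 1: 14 live cells
(generation 1 grid is the final answer)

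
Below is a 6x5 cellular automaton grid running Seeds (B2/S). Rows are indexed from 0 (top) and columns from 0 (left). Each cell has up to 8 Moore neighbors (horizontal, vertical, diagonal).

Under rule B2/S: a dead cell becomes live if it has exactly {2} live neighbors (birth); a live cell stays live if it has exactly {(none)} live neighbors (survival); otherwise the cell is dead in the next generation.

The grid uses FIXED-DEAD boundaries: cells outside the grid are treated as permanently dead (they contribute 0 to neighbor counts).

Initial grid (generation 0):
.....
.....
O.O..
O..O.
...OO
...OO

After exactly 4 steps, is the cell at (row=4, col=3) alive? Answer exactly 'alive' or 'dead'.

Answer: dead

Derivation:
Simulating step by step:
Generation 0 (given above): 8 live cells
Generation 1: 3 live cells
.....
.O...
...O.
.....
.....
..O..
Generation 2: 2 live cells
.....
..O..
..O..
.....
.....
.....
Generation 3: 4 live cells
.....
.O.O.
.O.O.
.....
.....
.....
Generation 4: 6 live cells
..O..
O...O
O...O
..O..
.....
.....

Cell (4,3) at generation 4: 0 -> dead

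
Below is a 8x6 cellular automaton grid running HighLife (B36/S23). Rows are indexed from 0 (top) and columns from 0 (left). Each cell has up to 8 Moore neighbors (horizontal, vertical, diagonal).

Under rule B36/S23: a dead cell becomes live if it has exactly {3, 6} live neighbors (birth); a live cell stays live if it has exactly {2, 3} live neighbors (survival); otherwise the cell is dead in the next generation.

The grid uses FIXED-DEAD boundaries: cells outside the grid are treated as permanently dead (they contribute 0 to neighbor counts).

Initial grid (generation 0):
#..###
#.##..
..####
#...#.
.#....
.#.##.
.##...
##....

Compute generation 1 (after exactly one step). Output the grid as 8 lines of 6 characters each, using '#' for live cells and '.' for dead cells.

Simulating step by step:
Generation 0 (given above): 21 live cells
Generation 1: 22 live cells
(generation 1 grid is the final answer)

Answer: .####.
......
..#..#
.##.##
#####.
##.#..
...#..
###...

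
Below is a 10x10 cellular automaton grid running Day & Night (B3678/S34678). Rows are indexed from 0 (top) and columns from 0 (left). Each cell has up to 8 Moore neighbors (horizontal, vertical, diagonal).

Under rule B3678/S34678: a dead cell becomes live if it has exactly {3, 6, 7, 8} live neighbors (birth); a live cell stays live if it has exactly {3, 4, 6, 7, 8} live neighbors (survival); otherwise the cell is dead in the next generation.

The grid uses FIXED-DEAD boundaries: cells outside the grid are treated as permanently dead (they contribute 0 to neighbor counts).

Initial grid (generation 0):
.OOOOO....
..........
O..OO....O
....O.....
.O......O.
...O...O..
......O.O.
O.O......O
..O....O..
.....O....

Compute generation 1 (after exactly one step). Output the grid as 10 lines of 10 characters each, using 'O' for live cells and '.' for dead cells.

Answer: ..........
.O...O....
..........
...O......
..........
.......OO.
.......O..
.O.....OO.
.O........
..........

Derivation:
Simulating step by step:
Generation 0 (given above): 22 live cells
Generation 1: 10 live cells
(generation 1 grid is the final answer)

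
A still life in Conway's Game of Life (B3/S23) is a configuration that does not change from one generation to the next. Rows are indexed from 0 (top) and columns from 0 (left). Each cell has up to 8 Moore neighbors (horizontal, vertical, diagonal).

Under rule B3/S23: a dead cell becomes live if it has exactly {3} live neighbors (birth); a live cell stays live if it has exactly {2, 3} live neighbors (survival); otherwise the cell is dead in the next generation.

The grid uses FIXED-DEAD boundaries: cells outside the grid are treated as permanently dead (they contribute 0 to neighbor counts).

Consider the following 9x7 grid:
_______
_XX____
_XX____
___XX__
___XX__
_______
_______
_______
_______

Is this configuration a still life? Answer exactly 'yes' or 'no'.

Answer: no

Derivation:
Compute generation 1 and compare to generation 0 (given above):
Generation 1:
_______
_XX____
_X_____
____X__
___XX__
_______
_______
_______
_______
Cell (2,2) differs: gen0=1 vs gen1=0 -> NOT a still life.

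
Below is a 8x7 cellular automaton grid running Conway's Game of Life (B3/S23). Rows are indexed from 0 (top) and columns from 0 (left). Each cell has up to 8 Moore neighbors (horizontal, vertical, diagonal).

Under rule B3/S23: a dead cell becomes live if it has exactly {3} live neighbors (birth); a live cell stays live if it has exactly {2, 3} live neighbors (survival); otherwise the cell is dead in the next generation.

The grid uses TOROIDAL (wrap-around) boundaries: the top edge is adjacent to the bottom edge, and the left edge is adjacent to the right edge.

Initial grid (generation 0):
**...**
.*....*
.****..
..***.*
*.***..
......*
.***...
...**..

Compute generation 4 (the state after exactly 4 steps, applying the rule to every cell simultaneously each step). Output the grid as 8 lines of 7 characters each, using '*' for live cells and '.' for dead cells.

Simulating step by step:
Generation 0 (given above): 24 live cells
Generation 1: 25 live cells
.**.***
...**.*
.*..*..
*......
***.*.*
*...*..
..***..
...****
Generation 2: 22 live cells
..*....
.*....*
*..***.
..**.**
...*.**
*...*.*
..*...*
**....*
Generation 3: 23 live cells
..*...*
*******
**.*...
*.*....
..**...
*..**..
.......
***...*
Generation 4: 17 live cells
(generation 4 grid is the final answer)

Answer: ....*..
....**.
.....*.
*......
..*.*..
..***..
..**..*
***...*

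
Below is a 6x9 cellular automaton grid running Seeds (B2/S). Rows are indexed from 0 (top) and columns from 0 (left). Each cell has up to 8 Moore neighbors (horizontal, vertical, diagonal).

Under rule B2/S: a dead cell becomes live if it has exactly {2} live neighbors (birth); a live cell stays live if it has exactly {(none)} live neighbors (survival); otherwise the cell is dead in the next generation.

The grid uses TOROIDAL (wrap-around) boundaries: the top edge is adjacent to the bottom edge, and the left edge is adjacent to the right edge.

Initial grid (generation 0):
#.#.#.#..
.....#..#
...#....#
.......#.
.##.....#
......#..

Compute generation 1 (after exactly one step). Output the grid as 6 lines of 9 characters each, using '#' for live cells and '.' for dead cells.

Simulating step by step:
Generation 0 (given above): 13 live cells
Generation 1: 14 live cells
(generation 1 grid is the final answer)

Answer: .#.#....#
.##...#..
#...#.#..
.#.#.....
#.....#..
........#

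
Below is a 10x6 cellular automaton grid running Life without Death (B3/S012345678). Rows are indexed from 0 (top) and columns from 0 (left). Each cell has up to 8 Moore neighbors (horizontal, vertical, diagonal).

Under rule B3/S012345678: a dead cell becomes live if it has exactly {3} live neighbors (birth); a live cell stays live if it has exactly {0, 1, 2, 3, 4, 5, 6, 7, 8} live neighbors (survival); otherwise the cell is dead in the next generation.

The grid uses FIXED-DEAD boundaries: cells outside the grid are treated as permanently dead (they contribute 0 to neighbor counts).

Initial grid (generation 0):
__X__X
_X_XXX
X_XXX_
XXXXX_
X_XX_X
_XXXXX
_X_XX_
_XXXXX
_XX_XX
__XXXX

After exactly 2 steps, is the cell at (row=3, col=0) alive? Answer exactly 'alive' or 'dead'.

Simulating step by step:
Generation 0 (given above): 40 live cells
Generation 1: 46 live cells
__XX_X
_X_XXX
X_XXX_
XXXXXX
X_XX_X
XXXXXX
XX_XX_
XXXXXX
_XX_XX
_XXXXX
Generation 2: 46 live cells
__XX_X
_X_XXX
X_XXX_
XXXXXX
X_XX_X
XXXXXX
XX_XX_
XXXXXX
_XX_XX
_XXXXX

Cell (3,0) at generation 2: 1 -> alive

Answer: alive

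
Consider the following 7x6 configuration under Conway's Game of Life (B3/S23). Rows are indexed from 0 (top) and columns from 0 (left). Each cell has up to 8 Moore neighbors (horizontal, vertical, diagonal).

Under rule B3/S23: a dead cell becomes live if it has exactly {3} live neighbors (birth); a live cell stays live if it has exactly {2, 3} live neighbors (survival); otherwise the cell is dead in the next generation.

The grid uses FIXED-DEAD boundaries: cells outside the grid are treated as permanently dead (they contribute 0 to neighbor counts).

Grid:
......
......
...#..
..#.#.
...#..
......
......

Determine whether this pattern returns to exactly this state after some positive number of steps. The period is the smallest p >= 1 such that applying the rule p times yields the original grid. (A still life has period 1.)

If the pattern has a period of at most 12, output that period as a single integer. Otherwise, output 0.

Answer: 1

Derivation:
Simulating and comparing each generation to the original:
Gen 0 (original, given above): 4 live cells
Gen 1: 4 live cells, MATCHES original -> period = 1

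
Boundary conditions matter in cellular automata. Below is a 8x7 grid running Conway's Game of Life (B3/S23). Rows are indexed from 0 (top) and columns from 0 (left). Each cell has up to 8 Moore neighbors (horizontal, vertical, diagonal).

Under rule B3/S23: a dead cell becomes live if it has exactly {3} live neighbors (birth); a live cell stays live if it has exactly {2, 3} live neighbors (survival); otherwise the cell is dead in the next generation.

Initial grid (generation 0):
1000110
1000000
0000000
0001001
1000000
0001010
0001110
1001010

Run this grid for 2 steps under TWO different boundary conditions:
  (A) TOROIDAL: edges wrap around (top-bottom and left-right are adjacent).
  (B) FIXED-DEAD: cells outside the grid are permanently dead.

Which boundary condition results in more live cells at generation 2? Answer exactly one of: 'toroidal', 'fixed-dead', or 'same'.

Answer: toroidal

Derivation:
Under TOROIDAL boundary, generation 2:
1000111
1000011
0000000
0000000
0000101
0011001
0011011
0101011
Population = 20

Under FIXED-DEAD boundary, generation 2:
0000000
0000000
0000000
0000000
0000100
0011011
0011011
0011011
Population = 13

Comparison: toroidal=20, fixed-dead=13 -> toroidal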